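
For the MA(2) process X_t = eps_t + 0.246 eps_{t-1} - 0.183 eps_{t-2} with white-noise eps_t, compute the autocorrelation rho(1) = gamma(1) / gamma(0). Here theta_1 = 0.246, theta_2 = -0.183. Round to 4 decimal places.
\rho(1) = 0.1837

For an MA(q) process with theta_0 = 1, the autocovariance is
  gamma(k) = sigma^2 * sum_{i=0..q-k} theta_i * theta_{i+k},
and rho(k) = gamma(k) / gamma(0). Sigma^2 cancels.
  numerator   = (1)*(0.246) + (0.246)*(-0.183) = 0.200982.
  denominator = (1)^2 + (0.246)^2 + (-0.183)^2 = 1.094005.
  rho(1) = 0.200982 / 1.094005 = 0.1837.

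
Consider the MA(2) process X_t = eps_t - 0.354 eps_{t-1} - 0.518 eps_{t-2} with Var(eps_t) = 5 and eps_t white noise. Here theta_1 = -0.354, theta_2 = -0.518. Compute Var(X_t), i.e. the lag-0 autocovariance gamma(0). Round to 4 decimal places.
\gamma(0) = 6.9682

For an MA(q) process X_t = eps_t + sum_i theta_i eps_{t-i} with
Var(eps_t) = sigma^2, the variance is
  gamma(0) = sigma^2 * (1 + sum_i theta_i^2).
  sum_i theta_i^2 = (-0.354)^2 + (-0.518)^2 = 0.125316 + 0.268324 = 0.39364.
  gamma(0) = 5 * (1 + 0.39364) = 5 * 1.39364 = 6.9682.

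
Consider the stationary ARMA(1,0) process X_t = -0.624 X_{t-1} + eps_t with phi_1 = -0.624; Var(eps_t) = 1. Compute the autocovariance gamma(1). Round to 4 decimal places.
\gamma(1) = -1.0219

Multiply the model equation by X_{t-k} and take expectations. With theta_0 = psi_0 = 1 and psi_j the MA(infinity) weights, this gives
  gamma(k) - sum_i phi_i gamma(k-i) = c_k,
  c_k = sigma^2 * sum_{j=k..q} theta_j psi_{j-k}   (c_k = 0 for k > q),
using gamma(-m) = gamma(m).
Pure AR (q = 0): c_0 = sigma^2 = 1, c_k = 0 for k >= 1.
Equations for k = 0 and k = 1 (AR order 1):
  gamma(0) = phi_1 gamma(1) + c_0
  gamma(1) = phi_1 gamma(0) + c_1
Substituting the second into the first: gamma(0) (1 - phi_1^2) = c_0 + phi_1 c_1, so
  gamma(0) = c_0 / (1 - phi_1^2) = 1 / (1 - (-0.624)^2) = 1 / 0.610624 = 1.637669.
  gamma(1) = phi_1 gamma(0) = (-0.624)(1.637669) = -1.021905.
Therefore gamma(1) = -1.0219 (to 4 decimal places).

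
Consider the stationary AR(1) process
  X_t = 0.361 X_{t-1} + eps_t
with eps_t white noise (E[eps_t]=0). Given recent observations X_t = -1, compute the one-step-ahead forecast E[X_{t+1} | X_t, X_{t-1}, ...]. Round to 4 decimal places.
E[X_{t+1} \mid \mathcal F_t] = -0.3610

For an AR(p) model X_t = c + sum_i phi_i X_{t-i} + eps_t, the
one-step-ahead conditional mean is
  E[X_{t+1} | X_t, ...] = c + sum_i phi_i X_{t+1-i}.
Substitute known values:
  E[X_{t+1} | ...] = (0.361) * (-1)
                   = -0.3610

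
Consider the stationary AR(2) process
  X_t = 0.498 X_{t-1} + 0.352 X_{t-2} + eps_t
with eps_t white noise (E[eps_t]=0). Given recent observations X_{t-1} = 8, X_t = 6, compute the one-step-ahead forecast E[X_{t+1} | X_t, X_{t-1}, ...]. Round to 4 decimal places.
E[X_{t+1} \mid \mathcal F_t] = 5.8040

For an AR(p) model X_t = c + sum_i phi_i X_{t-i} + eps_t, the
one-step-ahead conditional mean is
  E[X_{t+1} | X_t, ...] = c + sum_i phi_i X_{t+1-i}.
Substitute known values:
  E[X_{t+1} | ...] = (0.498) * (6) + (0.352) * (8)
                   = 5.8040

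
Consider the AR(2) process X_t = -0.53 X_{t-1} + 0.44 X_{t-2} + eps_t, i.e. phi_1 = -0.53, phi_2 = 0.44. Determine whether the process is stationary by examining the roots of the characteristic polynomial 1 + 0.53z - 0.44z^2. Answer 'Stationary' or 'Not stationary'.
\text{Stationary}

The AR(p) characteristic polynomial is P(z) = 1 + 0.53z - 0.44z^2.
Stationarity requires all roots to lie outside the unit circle, i.e. |z| > 1 for every root.
Set 1 + (0.53) z + (-0.44) z^2 = 0, i.e. a z^2 + b z + c = 0 with a = -0.44, b = 0.53, c = 1.
Discriminant D = b^2 - 4ac = (0.53)^2 - 4*(-0.44)*1 = 0.2809 - (-1.76) = 2.0409.
D >= 0, so the roots are real: z = (-b +/- sqrt(D)) / (2a) = (-0.53 +/- 1.428601) / (-0.88).
  z_1 = (-0.53 + 1.428601) / (-0.88) = -1.0211,   |z_1| = 1.0211.
  z_2 = (-0.53 - 1.428601) / (-0.88) = 2.2257,   |z_2| = 2.2257.
Moduli of all roots: 1.0211, 2.2257.
All moduli strictly greater than 1? Yes.
Verdict: Stationary.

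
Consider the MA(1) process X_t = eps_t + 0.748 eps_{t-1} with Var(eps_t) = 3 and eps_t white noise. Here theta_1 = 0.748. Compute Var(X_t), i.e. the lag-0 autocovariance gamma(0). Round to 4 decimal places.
\gamma(0) = 4.6785

For an MA(q) process X_t = eps_t + sum_i theta_i eps_{t-i} with
Var(eps_t) = sigma^2, the variance is
  gamma(0) = sigma^2 * (1 + sum_i theta_i^2).
  sum_i theta_i^2 = (0.748)^2 = 0.559504.
  gamma(0) = 3 * (1 + 0.559504) = 3 * 1.559504 = 4.678512, which rounds to 4.6785.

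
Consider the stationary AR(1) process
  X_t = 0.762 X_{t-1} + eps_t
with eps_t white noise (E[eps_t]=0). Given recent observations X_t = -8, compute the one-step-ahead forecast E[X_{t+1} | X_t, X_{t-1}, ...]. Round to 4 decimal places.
E[X_{t+1} \mid \mathcal F_t] = -6.0960

For an AR(p) model X_t = c + sum_i phi_i X_{t-i} + eps_t, the
one-step-ahead conditional mean is
  E[X_{t+1} | X_t, ...] = c + sum_i phi_i X_{t+1-i}.
Substitute known values:
  E[X_{t+1} | ...] = (0.762) * (-8)
                   = -6.0960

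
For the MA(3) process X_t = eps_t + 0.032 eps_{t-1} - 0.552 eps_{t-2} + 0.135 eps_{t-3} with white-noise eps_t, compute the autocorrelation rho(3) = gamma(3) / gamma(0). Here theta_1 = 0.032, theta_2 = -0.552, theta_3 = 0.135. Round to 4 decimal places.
\rho(3) = 0.1020

For an MA(q) process with theta_0 = 1, the autocovariance is
  gamma(k) = sigma^2 * sum_{i=0..q-k} theta_i * theta_{i+k},
and rho(k) = gamma(k) / gamma(0). Sigma^2 cancels.
  numerator   = (1)*(0.135) = 0.135.
  denominator = (1)^2 + (0.032)^2 + (-0.552)^2 + (0.135)^2 = 1.323953.
  rho(3) = 0.135 / 1.323953 = 0.1020.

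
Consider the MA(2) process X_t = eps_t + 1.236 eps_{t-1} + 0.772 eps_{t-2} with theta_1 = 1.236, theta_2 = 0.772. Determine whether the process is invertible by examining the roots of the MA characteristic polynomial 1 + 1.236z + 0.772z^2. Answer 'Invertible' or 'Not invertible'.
\text{Invertible}

The MA(q) characteristic polynomial is P(z) = 1 + 1.236z + 0.772z^2.
Invertibility requires all roots to lie outside the unit circle, i.e. |z| > 1 for every root.
Set 1 + (1.236) z + (0.772) z^2 = 0, i.e. a z^2 + b z + c = 0 with a = 0.772, b = 1.236, c = 1.
Discriminant D = b^2 - 4ac = (1.236)^2 - 4*(0.772)*1 = 1.527696 - (3.088) = -1.560304.
D < 0, so the roots are the complex-conjugate pair z = (-b +/- i sqrt(-D)) / (2a) = -0.8005 +/- 0.809i.
For a conjugate pair |z|^2 = z * conj(z) = (product of roots) = c/a = 1/(0.772) = 1.295337, so |z| = sqrt(1.295337) = 1.1381 for both roots.
Moduli of all roots: 1.1381, 1.1381.
All moduli strictly greater than 1? Yes.
Verdict: Invertible.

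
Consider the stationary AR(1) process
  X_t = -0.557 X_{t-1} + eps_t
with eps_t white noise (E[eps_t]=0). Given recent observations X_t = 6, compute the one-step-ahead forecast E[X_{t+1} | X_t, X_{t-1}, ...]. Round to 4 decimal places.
E[X_{t+1} \mid \mathcal F_t] = -3.3420

For an AR(p) model X_t = c + sum_i phi_i X_{t-i} + eps_t, the
one-step-ahead conditional mean is
  E[X_{t+1} | X_t, ...] = c + sum_i phi_i X_{t+1-i}.
Substitute known values:
  E[X_{t+1} | ...] = (-0.557) * (6)
                   = -3.3420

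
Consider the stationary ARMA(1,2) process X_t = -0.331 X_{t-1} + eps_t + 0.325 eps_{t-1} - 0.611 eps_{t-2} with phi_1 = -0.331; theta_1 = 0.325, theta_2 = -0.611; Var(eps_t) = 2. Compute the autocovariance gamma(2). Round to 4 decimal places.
\gamma(2) = -1.1292

Multiply the model equation by X_{t-k} and take expectations. With theta_0 = psi_0 = 1 and psi_j the MA(infinity) weights, this gives
  gamma(k) - sum_i phi_i gamma(k-i) = c_k,
  c_k = sigma^2 * sum_{j=k..q} theta_j psi_{j-k}   (c_k = 0 for k > q),
using gamma(-m) = gamma(m).
psi-weights needed (psi_j = theta_j + sum_i phi_i psi_{j-i}):
  psi_1 = theta_1 + phi_1 = 0.325 + (-0.331) = -0.006
  psi_2 = theta_2 + phi_1 psi_1 = -0.611 + (-0.331)(-0.006) = -0.609014
Right-hand sides:
  c_0 = sigma^2 (1 + theta_1 psi_1 + theta_2 psi_2) = 2 * (1 + (0.325)(-0.006) + (-0.611)(-0.609014)) = 2 * 1.370158 = 2.740315
  c_1 = sigma^2 (theta_1 + theta_2 psi_1) = 2 * (0.325 + (-0.611)(-0.006)) = 0.657332
  c_2 = sigma^2 theta_2 = 2 * (-0.611) = -1.222
Equations for k = 0 and k = 1 (AR order 1):
  gamma(0) = phi_1 gamma(1) + c_0
  gamma(1) = phi_1 gamma(0) + c_1
Substituting the second into the first: gamma(0) (1 - phi_1^2) = c_0 + phi_1 c_1, so
  gamma(0) = (c_0 + phi_1 c_1) / (1 - phi_1^2) = (2.740315 + (-0.331)(0.657332)) / (1 - (-0.331)^2) = 2.522738 / 0.890439 = 2.83314.
  gamma(1) = phi_1 gamma(0) + c_1 = (-0.331)(2.83314) + (0.657332) = -0.280437.
For k = 2: gamma(2) = phi_1 gamma(1) + c_2
  = (-0.331)(-0.280437) + (-1.222) = -1.129175.
Therefore gamma(2) = -1.1292 (to 4 decimal places).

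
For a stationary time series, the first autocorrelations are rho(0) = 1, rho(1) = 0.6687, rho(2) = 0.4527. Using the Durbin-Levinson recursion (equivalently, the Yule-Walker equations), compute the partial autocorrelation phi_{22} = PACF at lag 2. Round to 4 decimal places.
\phi_{22} = 0.0100

The PACF at lag k is phi_{kk}, the last component of the solution
to the Yule-Walker system G_k phi = r_k where
  (G_k)_{ij} = rho(|i - j|), (r_k)_i = rho(i), i,j = 1..k.
Equivalently, Durbin-Levinson gives phi_{kk} iteratively:
  phi_{11} = rho(1)
  phi_{kk} = [rho(k) - sum_{j=1..k-1} phi_{k-1,j} rho(k-j)]
            / [1 - sum_{j=1..k-1} phi_{k-1,j} rho(j)],
  phi_{k,j} = phi_{k-1,j} - phi_{kk} phi_{k-1,k-j},  j = 1..k-1.
Step k = 1:
  phi_11 = rho(1) = 0.6687.
Step k = 2:
  phi_22 = [rho(2) - phi_11 rho(1)] / [1 - phi_11 rho(1)] = [0.4527 - (0.6687)(0.6687)] / [1 - (0.6687)(0.6687)]
         = 0.00554031 / 0.55284031 = 0.01.
Therefore phi_{22} = 0.0100.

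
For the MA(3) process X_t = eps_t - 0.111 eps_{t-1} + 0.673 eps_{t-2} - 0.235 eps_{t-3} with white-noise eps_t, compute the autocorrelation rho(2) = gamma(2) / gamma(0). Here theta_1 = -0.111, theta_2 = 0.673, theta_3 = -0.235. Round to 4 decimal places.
\rho(2) = 0.4598

For an MA(q) process with theta_0 = 1, the autocovariance is
  gamma(k) = sigma^2 * sum_{i=0..q-k} theta_i * theta_{i+k},
and rho(k) = gamma(k) / gamma(0). Sigma^2 cancels.
  numerator   = (1)*(0.673) + (-0.111)*(-0.235) = 0.699085.
  denominator = (1)^2 + (-0.111)^2 + (0.673)^2 + (-0.235)^2 = 1.520475.
  rho(2) = 0.699085 / 1.520475 = 0.4598.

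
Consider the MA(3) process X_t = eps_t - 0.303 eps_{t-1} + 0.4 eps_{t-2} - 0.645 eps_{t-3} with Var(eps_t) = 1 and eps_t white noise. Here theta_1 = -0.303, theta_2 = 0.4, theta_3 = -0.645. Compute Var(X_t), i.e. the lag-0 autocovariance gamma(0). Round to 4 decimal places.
\gamma(0) = 1.6678

For an MA(q) process X_t = eps_t + sum_i theta_i eps_{t-i} with
Var(eps_t) = sigma^2, the variance is
  gamma(0) = sigma^2 * (1 + sum_i theta_i^2).
  sum_i theta_i^2 = (-0.303)^2 + (0.4)^2 + (-0.645)^2 = 0.091809 + 0.16 + 0.416025 = 0.667834.
  gamma(0) = 1 * (1 + 0.667834) = 1 * 1.667834 = 1.667834, which rounds to 1.6678.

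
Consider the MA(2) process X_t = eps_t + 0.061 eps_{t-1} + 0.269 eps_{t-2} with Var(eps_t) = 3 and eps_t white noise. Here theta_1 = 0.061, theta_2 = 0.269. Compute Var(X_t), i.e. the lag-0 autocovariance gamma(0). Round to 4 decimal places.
\gamma(0) = 3.2282

For an MA(q) process X_t = eps_t + sum_i theta_i eps_{t-i} with
Var(eps_t) = sigma^2, the variance is
  gamma(0) = sigma^2 * (1 + sum_i theta_i^2).
  sum_i theta_i^2 = (0.061)^2 + (0.269)^2 = 0.003721 + 0.072361 = 0.076082.
  gamma(0) = 3 * (1 + 0.076082) = 3 * 1.076082 = 3.228246, which rounds to 3.2282.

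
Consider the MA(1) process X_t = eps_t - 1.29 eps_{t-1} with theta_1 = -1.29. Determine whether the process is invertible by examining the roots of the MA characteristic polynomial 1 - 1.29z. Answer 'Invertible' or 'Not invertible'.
\text{Not invertible}

The MA(q) characteristic polynomial is P(z) = 1 - 1.29z.
Invertibility requires all roots to lie outside the unit circle, i.e. |z| > 1 for every root.
This is linear in z: 1 + (-1.29) z = 0  =>  z = -1/(-1.29) = 0.775194,  |z| = 0.775194.
Moduli of all roots: 0.7752.
All moduli strictly greater than 1? No.
Verdict: Not invertible.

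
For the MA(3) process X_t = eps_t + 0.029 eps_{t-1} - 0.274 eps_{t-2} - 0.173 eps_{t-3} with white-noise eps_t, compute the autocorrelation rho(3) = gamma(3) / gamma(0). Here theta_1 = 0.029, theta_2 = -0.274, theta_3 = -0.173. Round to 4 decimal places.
\rho(3) = -0.1564

For an MA(q) process with theta_0 = 1, the autocovariance is
  gamma(k) = sigma^2 * sum_{i=0..q-k} theta_i * theta_{i+k},
and rho(k) = gamma(k) / gamma(0). Sigma^2 cancels.
  numerator   = (1)*(-0.173) = -0.173.
  denominator = (1)^2 + (0.029)^2 + (-0.274)^2 + (-0.173)^2 = 1.105846.
  rho(3) = -0.173 / 1.105846 = -0.1564.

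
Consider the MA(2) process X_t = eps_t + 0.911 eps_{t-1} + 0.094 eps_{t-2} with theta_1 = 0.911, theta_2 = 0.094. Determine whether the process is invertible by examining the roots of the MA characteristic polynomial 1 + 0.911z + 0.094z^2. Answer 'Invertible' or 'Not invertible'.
\text{Invertible}

The MA(q) characteristic polynomial is P(z) = 1 + 0.911z + 0.094z^2.
Invertibility requires all roots to lie outside the unit circle, i.e. |z| > 1 for every root.
Set 1 + (0.911) z + (0.094) z^2 = 0, i.e. a z^2 + b z + c = 0 with a = 0.094, b = 0.911, c = 1.
Discriminant D = b^2 - 4ac = (0.911)^2 - 4*(0.094)*1 = 0.829921 - (0.376) = 0.453921.
D >= 0, so the roots are real: z = (-b +/- sqrt(D)) / (2a) = (-0.911 +/- 0.673737) / (0.188).
  z_1 = (-0.911 + 0.673737) / (0.188) = -1.262,   |z_1| = 1.262.
  z_2 = (-0.911 - 0.673737) / (0.188) = -8.4294,   |z_2| = 8.4294.
Moduli of all roots: 1.2620, 8.4294.
All moduli strictly greater than 1? Yes.
Verdict: Invertible.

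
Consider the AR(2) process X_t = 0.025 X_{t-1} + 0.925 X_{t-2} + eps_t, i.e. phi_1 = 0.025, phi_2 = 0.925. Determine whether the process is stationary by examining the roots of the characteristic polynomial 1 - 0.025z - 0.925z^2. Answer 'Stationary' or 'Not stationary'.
\text{Stationary}

The AR(p) characteristic polynomial is P(z) = 1 - 0.025z - 0.925z^2.
Stationarity requires all roots to lie outside the unit circle, i.e. |z| > 1 for every root.
Set 1 + (-0.025) z + (-0.925) z^2 = 0, i.e. a z^2 + b z + c = 0 with a = -0.925, b = -0.025, c = 1.
Discriminant D = b^2 - 4ac = (-0.025)^2 - 4*(-0.925)*1 = 0.000625 - (-3.7) = 3.700625.
D >= 0, so the roots are real: z = (-b +/- sqrt(D)) / (2a) = (0.025 +/- 1.923701) / (-1.85).
  z_1 = (0.025 + 1.923701) / (-1.85) = -1.0534,   |z_1| = 1.0534.
  z_2 = (0.025 - 1.923701) / (-1.85) = 1.0263,   |z_2| = 1.0263.
Moduli of all roots: 1.0534, 1.0263.
All moduli strictly greater than 1? Yes.
Verdict: Stationary.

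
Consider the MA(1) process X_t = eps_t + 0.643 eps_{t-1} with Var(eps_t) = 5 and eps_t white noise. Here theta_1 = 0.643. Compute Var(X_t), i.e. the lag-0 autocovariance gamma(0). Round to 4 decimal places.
\gamma(0) = 7.0672

For an MA(q) process X_t = eps_t + sum_i theta_i eps_{t-i} with
Var(eps_t) = sigma^2, the variance is
  gamma(0) = sigma^2 * (1 + sum_i theta_i^2).
  sum_i theta_i^2 = (0.643)^2 = 0.413449.
  gamma(0) = 5 * (1 + 0.413449) = 5 * 1.413449 = 7.067245, which rounds to 7.0672.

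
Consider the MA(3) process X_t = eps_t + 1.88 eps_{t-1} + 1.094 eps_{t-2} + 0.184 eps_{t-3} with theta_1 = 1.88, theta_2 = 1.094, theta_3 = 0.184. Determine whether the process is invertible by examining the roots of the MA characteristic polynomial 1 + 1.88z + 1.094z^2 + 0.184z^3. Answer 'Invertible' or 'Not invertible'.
\text{Invertible}

The MA(q) characteristic polynomial is P(z) = 1 + 1.88z + 1.094z^2 + 0.184z^3.
Invertibility requires all roots to lie outside the unit circle, i.e. |z| > 1 for every root.
Degree 3: look for a simple real root z0 first, then factor out (1 - z/z0) and solve the remaining quadratic.
Testing z0 = -1.25: P(-1.25) = 1 + (1.88)(-1.25) + (1.094)(-1.25)^2 + (0.184)(-1.25)^3
  = 1 + (-2.35) + (1.709375) + (-0.359375) = 0.  So z_0 = -1.25 is a root, |z_0| = 1.25.
Divide out the factor (1 + 0.8 z) = (1 - z/z0) (since 1/z0 = -0.8):
  P(z) = (1 + 0.8 z)(1 + (1.08) z + (0.23) z^2)
  [check: z-coef 1.08 - (-0.8) = 1.88; z^2-coef 0.23 - (-0.8)(1.08) = 1.094; z^3-coef -(-0.8)(0.23) = 0.184.]
Remaining roots from the quadratic factor 1 + (1.08) z + (0.23) z^2:
  Set 1 + (1.08) z + (0.23) z^2 = 0, i.e. a z^2 + b z + c = 0 with a = 0.23, b = 1.08, c = 1.
  Discriminant D = b^2 - 4ac = (1.08)^2 - 4*(0.23)*1 = 1.1664 - (0.92) = 0.2464.
  D >= 0, so the roots are real: z = (-b +/- sqrt(D)) / (2a) = (-1.08 +/- 0.496387) / (0.46).
    z_1 = (-1.08 + 0.496387) / (0.46) = -1.2687,   |z_1| = 1.2687.
    z_2 = (-1.08 - 0.496387) / (0.46) = -3.4269,   |z_2| = 3.4269.
Moduli of all roots: 1.2500, 1.2687, 3.4269.
All moduli strictly greater than 1? Yes.
Verdict: Invertible.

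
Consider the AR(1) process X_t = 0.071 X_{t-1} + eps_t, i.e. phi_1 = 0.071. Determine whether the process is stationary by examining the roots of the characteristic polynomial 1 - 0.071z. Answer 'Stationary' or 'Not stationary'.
\text{Stationary}

The AR(p) characteristic polynomial is P(z) = 1 - 0.071z.
Stationarity requires all roots to lie outside the unit circle, i.e. |z| > 1 for every root.
This is linear in z: 1 + (-0.071) z = 0  =>  z = -1/(-0.071) = 14.084507,  |z| = 14.084507.
Moduli of all roots: 14.0845.
All moduli strictly greater than 1? Yes.
Verdict: Stationary.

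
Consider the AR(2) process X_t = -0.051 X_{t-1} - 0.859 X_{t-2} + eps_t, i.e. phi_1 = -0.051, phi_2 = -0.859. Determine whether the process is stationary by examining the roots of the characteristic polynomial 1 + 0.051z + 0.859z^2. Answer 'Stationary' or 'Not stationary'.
\text{Stationary}

The AR(p) characteristic polynomial is P(z) = 1 + 0.051z + 0.859z^2.
Stationarity requires all roots to lie outside the unit circle, i.e. |z| > 1 for every root.
Set 1 + (0.051) z + (0.859) z^2 = 0, i.e. a z^2 + b z + c = 0 with a = 0.859, b = 0.051, c = 1.
Discriminant D = b^2 - 4ac = (0.051)^2 - 4*(0.859)*1 = 0.002601 - (3.436) = -3.433399.
D < 0, so the roots are the complex-conjugate pair z = (-b +/- i sqrt(-D)) / (2a) = -0.0297 +/- 1.0785i.
For a conjugate pair |z|^2 = z * conj(z) = (product of roots) = c/a = 1/(0.859) = 1.164144, so |z| = sqrt(1.164144) = 1.079 for both roots.
Moduli of all roots: 1.0790, 1.0790.
All moduli strictly greater than 1? Yes.
Verdict: Stationary.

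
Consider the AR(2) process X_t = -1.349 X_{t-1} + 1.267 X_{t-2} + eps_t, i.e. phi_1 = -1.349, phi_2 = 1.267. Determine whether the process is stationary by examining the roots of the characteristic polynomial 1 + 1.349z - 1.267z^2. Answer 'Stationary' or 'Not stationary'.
\text{Not stationary}

The AR(p) characteristic polynomial is P(z) = 1 + 1.349z - 1.267z^2.
Stationarity requires all roots to lie outside the unit circle, i.e. |z| > 1 for every root.
Set 1 + (1.349) z + (-1.267) z^2 = 0, i.e. a z^2 + b z + c = 0 with a = -1.267, b = 1.349, c = 1.
Discriminant D = b^2 - 4ac = (1.349)^2 - 4*(-1.267)*1 = 1.819801 - (-5.068) = 6.887801.
D >= 0, so the roots are real: z = (-b +/- sqrt(D)) / (2a) = (-1.349 +/- 2.624462) / (-2.534).
  z_1 = (-1.349 + 2.624462) / (-2.534) = -0.5033,   |z_1| = 0.5033.
  z_2 = (-1.349 - 2.624462) / (-2.534) = 1.5681,   |z_2| = 1.5681.
Moduli of all roots: 0.5033, 1.5681.
All moduli strictly greater than 1? No.
Verdict: Not stationary.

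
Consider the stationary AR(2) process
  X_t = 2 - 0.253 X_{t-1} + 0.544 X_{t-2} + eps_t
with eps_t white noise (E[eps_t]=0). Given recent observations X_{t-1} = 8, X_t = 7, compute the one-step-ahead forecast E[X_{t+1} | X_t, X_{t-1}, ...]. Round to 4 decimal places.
E[X_{t+1} \mid \mathcal F_t] = 4.5810

For an AR(p) model X_t = c + sum_i phi_i X_{t-i} + eps_t, the
one-step-ahead conditional mean is
  E[X_{t+1} | X_t, ...] = c + sum_i phi_i X_{t+1-i}.
Substitute known values:
  E[X_{t+1} | ...] = 2 + (-0.253) * (7) + (0.544) * (8)
                   = 4.5810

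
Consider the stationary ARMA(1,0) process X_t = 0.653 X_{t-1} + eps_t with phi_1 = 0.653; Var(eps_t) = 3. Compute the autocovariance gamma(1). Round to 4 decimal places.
\gamma(1) = 3.4153

Multiply the model equation by X_{t-k} and take expectations. With theta_0 = psi_0 = 1 and psi_j the MA(infinity) weights, this gives
  gamma(k) - sum_i phi_i gamma(k-i) = c_k,
  c_k = sigma^2 * sum_{j=k..q} theta_j psi_{j-k}   (c_k = 0 for k > q),
using gamma(-m) = gamma(m).
Pure AR (q = 0): c_0 = sigma^2 = 3, c_k = 0 for k >= 1.
Equations for k = 0 and k = 1 (AR order 1):
  gamma(0) = phi_1 gamma(1) + c_0
  gamma(1) = phi_1 gamma(0) + c_1
Substituting the second into the first: gamma(0) (1 - phi_1^2) = c_0 + phi_1 c_1, so
  gamma(0) = c_0 / (1 - phi_1^2) = 3 / (1 - (0.653)^2) = 3 / 0.573591 = 5.230208.
  gamma(1) = phi_1 gamma(0) = (0.653)(5.230208) = 3.415326.
Therefore gamma(1) = 3.4153 (to 4 decimal places).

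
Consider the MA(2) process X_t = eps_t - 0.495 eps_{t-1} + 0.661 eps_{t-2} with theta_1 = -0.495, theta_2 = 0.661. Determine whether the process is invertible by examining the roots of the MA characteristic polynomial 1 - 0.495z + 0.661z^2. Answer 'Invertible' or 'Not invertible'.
\text{Invertible}

The MA(q) characteristic polynomial is P(z) = 1 - 0.495z + 0.661z^2.
Invertibility requires all roots to lie outside the unit circle, i.e. |z| > 1 for every root.
Set 1 + (-0.495) z + (0.661) z^2 = 0, i.e. a z^2 + b z + c = 0 with a = 0.661, b = -0.495, c = 1.
Discriminant D = b^2 - 4ac = (-0.495)^2 - 4*(0.661)*1 = 0.245025 - (2.644) = -2.398975.
D < 0, so the roots are the complex-conjugate pair z = (-b +/- i sqrt(-D)) / (2a) = 0.3744 +/- 1.1716i.
For a conjugate pair |z|^2 = z * conj(z) = (product of roots) = c/a = 1/(0.661) = 1.512859, so |z| = sqrt(1.512859) = 1.23 for both roots.
Moduli of all roots: 1.2300, 1.2300.
All moduli strictly greater than 1? Yes.
Verdict: Invertible.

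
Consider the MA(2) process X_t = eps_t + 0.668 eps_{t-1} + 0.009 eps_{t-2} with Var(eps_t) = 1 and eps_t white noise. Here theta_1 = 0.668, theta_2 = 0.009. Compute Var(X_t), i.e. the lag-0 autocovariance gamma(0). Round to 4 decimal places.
\gamma(0) = 1.4463

For an MA(q) process X_t = eps_t + sum_i theta_i eps_{t-i} with
Var(eps_t) = sigma^2, the variance is
  gamma(0) = sigma^2 * (1 + sum_i theta_i^2).
  sum_i theta_i^2 = (0.668)^2 + (0.009)^2 = 0.446224 + 0.000081 = 0.446305.
  gamma(0) = 1 * (1 + 0.446305) = 1 * 1.446305 = 1.446305, which rounds to 1.4463.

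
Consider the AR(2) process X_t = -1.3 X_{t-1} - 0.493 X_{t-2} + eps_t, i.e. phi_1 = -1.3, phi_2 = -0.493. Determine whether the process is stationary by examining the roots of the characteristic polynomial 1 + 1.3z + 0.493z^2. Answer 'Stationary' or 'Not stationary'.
\text{Stationary}

The AR(p) characteristic polynomial is P(z) = 1 + 1.3z + 0.493z^2.
Stationarity requires all roots to lie outside the unit circle, i.e. |z| > 1 for every root.
Set 1 + (1.3) z + (0.493) z^2 = 0, i.e. a z^2 + b z + c = 0 with a = 0.493, b = 1.3, c = 1.
Discriminant D = b^2 - 4ac = (1.3)^2 - 4*(0.493)*1 = 1.69 - (1.972) = -0.282.
D < 0, so the roots are the complex-conjugate pair z = (-b +/- i sqrt(-D)) / (2a) = -1.3185 +/- 0.5386i.
For a conjugate pair |z|^2 = z * conj(z) = (product of roots) = c/a = 1/(0.493) = 2.028398, so |z| = sqrt(2.028398) = 1.4242 for both roots.
Moduli of all roots: 1.4242, 1.4242.
All moduli strictly greater than 1? Yes.
Verdict: Stationary.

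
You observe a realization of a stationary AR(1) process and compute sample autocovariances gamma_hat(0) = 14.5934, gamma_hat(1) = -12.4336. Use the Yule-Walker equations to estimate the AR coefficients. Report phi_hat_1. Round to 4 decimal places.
\hat\phi_{1} = -0.8520

The Yule-Walker equations for an AR(p) process read, in matrix form,
  Gamma_p phi = r_p,   with   (Gamma_p)_{ij} = gamma(|i - j|),
                       (r_p)_i = gamma(i),   i,j = 1..p.
Substitute the sample gammas (Toeplitz matrix and right-hand side of size 1):
  Gamma_p = [[14.5934]]
  r_p     = [-12.4336]
With p = 1 this is the single equation gamma(0) phi_1 = gamma(1):
  phi_hat_1 = gamma(1) / gamma(0) = -12.4336 / 14.5934 = -0.8520.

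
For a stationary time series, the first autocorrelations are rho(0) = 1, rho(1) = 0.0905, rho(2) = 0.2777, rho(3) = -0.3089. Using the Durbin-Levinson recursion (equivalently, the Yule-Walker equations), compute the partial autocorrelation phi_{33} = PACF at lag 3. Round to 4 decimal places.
\phi_{33} = -0.3830

The PACF at lag k is phi_{kk}, the last component of the solution
to the Yule-Walker system G_k phi = r_k where
  (G_k)_{ij} = rho(|i - j|), (r_k)_i = rho(i), i,j = 1..k.
Equivalently, Durbin-Levinson gives phi_{kk} iteratively:
  phi_{11} = rho(1)
  phi_{kk} = [rho(k) - sum_{j=1..k-1} phi_{k-1,j} rho(k-j)]
            / [1 - sum_{j=1..k-1} phi_{k-1,j} rho(j)],
  phi_{k,j} = phi_{k-1,j} - phi_{kk} phi_{k-1,k-j},  j = 1..k-1.
Step k = 1:
  phi_11 = rho(1) = 0.0905.
Step k = 2:
  phi_22 = [rho(2) - phi_11 rho(1)] / [1 - phi_11 rho(1)] = [0.2777 - (0.0905)(0.0905)] / [1 - (0.0905)(0.0905)]
         = 0.26950975 / 0.99180975 = 0.271735.
  Update: phi_21 = phi_11 - phi_22 phi_11 = 0.0905 - (0.271735)(0.0905) = 0.065908.
Step k = 3:
  phi_33 = [rho(3) - phi_21 rho(2) - phi_22 rho(1)] / [1 - phi_21 rho(1) - phi_22 rho(2)]
    numerator   = -0.3089 - (0.065908)(0.2777) - (0.271735)(0.0905) = -0.35179469
    denominator = 1 - (0.065908)(0.0905) - (0.271735)(0.2777) = 0.91857443
  phi_33 = -0.35179469 / 0.91857443 = -0.383.
Therefore phi_{33} = -0.3830.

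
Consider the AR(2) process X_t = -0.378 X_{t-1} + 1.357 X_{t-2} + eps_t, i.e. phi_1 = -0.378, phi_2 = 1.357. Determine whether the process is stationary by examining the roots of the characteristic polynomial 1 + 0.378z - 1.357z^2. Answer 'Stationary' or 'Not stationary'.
\text{Not stationary}

The AR(p) characteristic polynomial is P(z) = 1 + 0.378z - 1.357z^2.
Stationarity requires all roots to lie outside the unit circle, i.e. |z| > 1 for every root.
Set 1 + (0.378) z + (-1.357) z^2 = 0, i.e. a z^2 + b z + c = 0 with a = -1.357, b = 0.378, c = 1.
Discriminant D = b^2 - 4ac = (0.378)^2 - 4*(-1.357)*1 = 0.142884 - (-5.428) = 5.570884.
D >= 0, so the roots are real: z = (-b +/- sqrt(D)) / (2a) = (-0.378 +/- 2.360272) / (-2.714).
  z_1 = (-0.378 + 2.360272) / (-2.714) = -0.7304,   |z_1| = 0.7304.
  z_2 = (-0.378 - 2.360272) / (-2.714) = 1.0089,   |z_2| = 1.0089.
Moduli of all roots: 0.7304, 1.0089.
All moduli strictly greater than 1? No.
Verdict: Not stationary.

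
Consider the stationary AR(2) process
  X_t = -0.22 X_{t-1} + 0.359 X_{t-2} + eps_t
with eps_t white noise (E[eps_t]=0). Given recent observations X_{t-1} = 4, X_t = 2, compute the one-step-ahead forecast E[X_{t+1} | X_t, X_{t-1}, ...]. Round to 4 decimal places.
E[X_{t+1} \mid \mathcal F_t] = 0.9960

For an AR(p) model X_t = c + sum_i phi_i X_{t-i} + eps_t, the
one-step-ahead conditional mean is
  E[X_{t+1} | X_t, ...] = c + sum_i phi_i X_{t+1-i}.
Substitute known values:
  E[X_{t+1} | ...] = (-0.22) * (2) + (0.359) * (4)
                   = 0.9960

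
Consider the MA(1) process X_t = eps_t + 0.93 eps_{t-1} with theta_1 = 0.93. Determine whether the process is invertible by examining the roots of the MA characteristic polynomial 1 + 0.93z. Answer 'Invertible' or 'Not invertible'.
\text{Invertible}

The MA(q) characteristic polynomial is P(z) = 1 + 0.93z.
Invertibility requires all roots to lie outside the unit circle, i.e. |z| > 1 for every root.
This is linear in z: 1 + (0.93) z = 0  =>  z = -1/(0.93) = -1.075269,  |z| = 1.075269.
Moduli of all roots: 1.0753.
All moduli strictly greater than 1? Yes.
Verdict: Invertible.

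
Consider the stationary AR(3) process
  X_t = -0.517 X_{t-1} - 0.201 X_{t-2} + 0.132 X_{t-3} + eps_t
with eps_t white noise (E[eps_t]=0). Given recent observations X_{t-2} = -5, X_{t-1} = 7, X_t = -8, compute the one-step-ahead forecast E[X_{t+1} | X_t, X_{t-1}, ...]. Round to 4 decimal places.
E[X_{t+1} \mid \mathcal F_t] = 2.0690

For an AR(p) model X_t = c + sum_i phi_i X_{t-i} + eps_t, the
one-step-ahead conditional mean is
  E[X_{t+1} | X_t, ...] = c + sum_i phi_i X_{t+1-i}.
Substitute known values:
  E[X_{t+1} | ...] = (-0.517) * (-8) + (-0.201) * (7) + (0.132) * (-5)
                   = 2.0690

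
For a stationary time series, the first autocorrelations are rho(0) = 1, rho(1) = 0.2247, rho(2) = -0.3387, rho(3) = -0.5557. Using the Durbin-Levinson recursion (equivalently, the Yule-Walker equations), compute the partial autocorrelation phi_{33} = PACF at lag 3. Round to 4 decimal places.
\phi_{33} = -0.4510

The PACF at lag k is phi_{kk}, the last component of the solution
to the Yule-Walker system G_k phi = r_k where
  (G_k)_{ij} = rho(|i - j|), (r_k)_i = rho(i), i,j = 1..k.
Equivalently, Durbin-Levinson gives phi_{kk} iteratively:
  phi_{11} = rho(1)
  phi_{kk} = [rho(k) - sum_{j=1..k-1} phi_{k-1,j} rho(k-j)]
            / [1 - sum_{j=1..k-1} phi_{k-1,j} rho(j)],
  phi_{k,j} = phi_{k-1,j} - phi_{kk} phi_{k-1,k-j},  j = 1..k-1.
Step k = 1:
  phi_11 = rho(1) = 0.2247.
Step k = 2:
  phi_22 = [rho(2) - phi_11 rho(1)] / [1 - phi_11 rho(1)] = [-0.3387 - (0.2247)(0.2247)] / [1 - (0.2247)(0.2247)]
         = -0.38919009 / 0.94950991 = -0.409885.
  Update: phi_21 = phi_11 - phi_22 phi_11 = 0.2247 - (-0.409885)(0.2247) = 0.316801.
Step k = 3:
  phi_33 = [rho(3) - phi_21 rho(2) - phi_22 rho(1)] / [1 - phi_21 rho(1) - phi_22 rho(2)]
    numerator   = -0.5557 - (0.316801)(-0.3387) - (-0.409885)(0.2247) = -0.35629822
    denominator = 1 - (0.316801)(0.2247) - (-0.409885)(-0.3387) = 0.78998664
  phi_33 = -0.35629822 / 0.78998664 = -0.451.
Therefore phi_{33} = -0.4510.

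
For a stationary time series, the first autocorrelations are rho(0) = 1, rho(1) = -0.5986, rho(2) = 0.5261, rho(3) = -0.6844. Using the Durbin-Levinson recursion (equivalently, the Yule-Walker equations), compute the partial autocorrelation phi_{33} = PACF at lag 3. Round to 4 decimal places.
\phi_{33} = -0.4940

The PACF at lag k is phi_{kk}, the last component of the solution
to the Yule-Walker system G_k phi = r_k where
  (G_k)_{ij} = rho(|i - j|), (r_k)_i = rho(i), i,j = 1..k.
Equivalently, Durbin-Levinson gives phi_{kk} iteratively:
  phi_{11} = rho(1)
  phi_{kk} = [rho(k) - sum_{j=1..k-1} phi_{k-1,j} rho(k-j)]
            / [1 - sum_{j=1..k-1} phi_{k-1,j} rho(j)],
  phi_{k,j} = phi_{k-1,j} - phi_{kk} phi_{k-1,k-j},  j = 1..k-1.
Step k = 1:
  phi_11 = rho(1) = -0.5986.
Step k = 2:
  phi_22 = [rho(2) - phi_11 rho(1)] / [1 - phi_11 rho(1)] = [0.5261 - (-0.5986)(-0.5986)] / [1 - (-0.5986)(-0.5986)]
         = 0.16777804 / 0.64167804 = 0.261468.
  Update: phi_21 = phi_11 - phi_22 phi_11 = -0.5986 - (0.261468)(-0.5986) = -0.442085.
Step k = 3:
  phi_33 = [rho(3) - phi_21 rho(2) - phi_22 rho(1)] / [1 - phi_21 rho(1) - phi_22 rho(2)]
    numerator   = -0.6844 - (-0.442085)(0.5261) - (0.261468)(-0.5986) = -0.29530431
    denominator = 1 - (-0.442085)(-0.5986) - (0.261468)(0.5261) = 0.59780951
  phi_33 = -0.29530431 / 0.59780951 = -0.494.
Therefore phi_{33} = -0.4940.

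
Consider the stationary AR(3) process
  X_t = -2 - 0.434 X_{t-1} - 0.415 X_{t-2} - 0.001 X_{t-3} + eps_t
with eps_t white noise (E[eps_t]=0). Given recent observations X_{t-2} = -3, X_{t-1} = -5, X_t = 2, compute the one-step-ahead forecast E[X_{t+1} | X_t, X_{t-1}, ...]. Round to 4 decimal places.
E[X_{t+1} \mid \mathcal F_t] = -0.7900

For an AR(p) model X_t = c + sum_i phi_i X_{t-i} + eps_t, the
one-step-ahead conditional mean is
  E[X_{t+1} | X_t, ...] = c + sum_i phi_i X_{t+1-i}.
Substitute known values:
  E[X_{t+1} | ...] = -2 + (-0.434) * (2) + (-0.415) * (-5) + (-0.001) * (-3)
                   = -0.7900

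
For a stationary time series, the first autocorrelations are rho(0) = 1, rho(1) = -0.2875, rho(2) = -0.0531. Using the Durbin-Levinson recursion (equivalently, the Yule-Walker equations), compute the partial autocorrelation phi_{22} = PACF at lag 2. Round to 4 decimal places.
\phi_{22} = -0.1480

The PACF at lag k is phi_{kk}, the last component of the solution
to the Yule-Walker system G_k phi = r_k where
  (G_k)_{ij} = rho(|i - j|), (r_k)_i = rho(i), i,j = 1..k.
Equivalently, Durbin-Levinson gives phi_{kk} iteratively:
  phi_{11} = rho(1)
  phi_{kk} = [rho(k) - sum_{j=1..k-1} phi_{k-1,j} rho(k-j)]
            / [1 - sum_{j=1..k-1} phi_{k-1,j} rho(j)],
  phi_{k,j} = phi_{k-1,j} - phi_{kk} phi_{k-1,k-j},  j = 1..k-1.
Step k = 1:
  phi_11 = rho(1) = -0.2875.
Step k = 2:
  phi_22 = [rho(2) - phi_11 rho(1)] / [1 - phi_11 rho(1)] = [-0.0531 - (-0.2875)(-0.2875)] / [1 - (-0.2875)(-0.2875)]
         = -0.13575625 / 0.91734375 = -0.148.
Therefore phi_{22} = -0.1480.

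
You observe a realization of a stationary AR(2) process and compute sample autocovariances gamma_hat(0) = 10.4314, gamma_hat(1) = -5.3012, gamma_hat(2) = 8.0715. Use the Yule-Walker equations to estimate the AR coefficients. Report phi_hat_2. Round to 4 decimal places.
\hat\phi_{2} = 0.6950

The Yule-Walker equations for an AR(p) process read, in matrix form,
  Gamma_p phi = r_p,   with   (Gamma_p)_{ij} = gamma(|i - j|),
                       (r_p)_i = gamma(i),   i,j = 1..p.
Substitute the sample gammas (Toeplitz matrix and right-hand side of size 2):
  Gamma_p = [[10.4314, -5.3012], [-5.3012, 10.4314]]
  r_p     = [-5.3012, 8.0715]
Written out:
  10.4314 phi_1 - 5.3012 phi_2 = -5.3012
  -5.3012 phi_1 + 10.4314 phi_2 = 8.0715
Solve by Cramer's rule:
  det = gamma(0)^2 - gamma(1)^2 = (10.4314)^2 - (-5.3012)^2 = 108.81410596 - 28.10272144 = 80.71138452
  phi_hat_1 = [gamma(1) gamma(0) - gamma(1) gamma(2)] / det = [(-5.3012)(10.4314) - (-5.3012)(8.0715)] / 80.71138452 = -12.51030188 / 80.71138452 = -0.155
  phi_hat_2 = [gamma(0) gamma(2) - gamma(1)^2] / det = [(10.4314)(8.0715) - (-5.3012)^2] / 80.71138452 = 56.09432366 / 80.71138452 = 0.695
So phi_hat = [-0.1550, 0.6950].
Therefore phi_hat_2 = 0.6950.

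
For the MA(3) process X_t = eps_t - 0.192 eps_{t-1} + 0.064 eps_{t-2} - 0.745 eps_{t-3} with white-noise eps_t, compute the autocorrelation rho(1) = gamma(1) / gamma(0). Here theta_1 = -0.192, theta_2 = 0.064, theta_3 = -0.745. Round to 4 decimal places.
\rho(1) = -0.1579

For an MA(q) process with theta_0 = 1, the autocovariance is
  gamma(k) = sigma^2 * sum_{i=0..q-k} theta_i * theta_{i+k},
and rho(k) = gamma(k) / gamma(0). Sigma^2 cancels.
  numerator   = (1)*(-0.192) + (-0.192)*(0.064) + (0.064)*(-0.745) = -0.251968.
  denominator = (1)^2 + (-0.192)^2 + (0.064)^2 + (-0.745)^2 = 1.595985.
  rho(1) = -0.251968 / 1.595985 = -0.1579.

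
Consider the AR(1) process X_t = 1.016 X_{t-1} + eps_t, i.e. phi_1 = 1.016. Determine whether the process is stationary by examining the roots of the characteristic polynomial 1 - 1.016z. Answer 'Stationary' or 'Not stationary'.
\text{Not stationary}

The AR(p) characteristic polynomial is P(z) = 1 - 1.016z.
Stationarity requires all roots to lie outside the unit circle, i.e. |z| > 1 for every root.
This is linear in z: 1 + (-1.016) z = 0  =>  z = -1/(-1.016) = 0.984252,  |z| = 0.984252.
Moduli of all roots: 0.9843.
All moduli strictly greater than 1? No.
Verdict: Not stationary.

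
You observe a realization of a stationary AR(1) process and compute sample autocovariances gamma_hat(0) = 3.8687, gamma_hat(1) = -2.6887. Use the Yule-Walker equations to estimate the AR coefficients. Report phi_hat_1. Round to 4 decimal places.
\hat\phi_{1} = -0.6950

The Yule-Walker equations for an AR(p) process read, in matrix form,
  Gamma_p phi = r_p,   with   (Gamma_p)_{ij} = gamma(|i - j|),
                       (r_p)_i = gamma(i),   i,j = 1..p.
Substitute the sample gammas (Toeplitz matrix and right-hand side of size 1):
  Gamma_p = [[3.8687]]
  r_p     = [-2.6887]
With p = 1 this is the single equation gamma(0) phi_1 = gamma(1):
  phi_hat_1 = gamma(1) / gamma(0) = -2.6887 / 3.8687 = -0.6950.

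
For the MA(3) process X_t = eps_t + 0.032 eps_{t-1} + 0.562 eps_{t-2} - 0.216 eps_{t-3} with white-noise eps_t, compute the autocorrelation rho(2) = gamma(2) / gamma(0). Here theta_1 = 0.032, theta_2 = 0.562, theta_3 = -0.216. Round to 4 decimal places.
\rho(2) = 0.4071

For an MA(q) process with theta_0 = 1, the autocovariance is
  gamma(k) = sigma^2 * sum_{i=0..q-k} theta_i * theta_{i+k},
and rho(k) = gamma(k) / gamma(0). Sigma^2 cancels.
  numerator   = (1)*(0.562) + (0.032)*(-0.216) = 0.555088.
  denominator = (1)^2 + (0.032)^2 + (0.562)^2 + (-0.216)^2 = 1.363524.
  rho(2) = 0.555088 / 1.363524 = 0.4071.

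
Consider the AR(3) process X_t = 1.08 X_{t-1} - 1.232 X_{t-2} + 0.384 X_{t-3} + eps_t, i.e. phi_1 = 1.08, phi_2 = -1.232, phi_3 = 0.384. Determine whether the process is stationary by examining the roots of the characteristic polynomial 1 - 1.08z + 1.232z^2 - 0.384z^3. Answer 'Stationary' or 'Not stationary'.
\text{Stationary}

The AR(p) characteristic polynomial is P(z) = 1 - 1.08z + 1.232z^2 - 0.384z^3.
Stationarity requires all roots to lie outside the unit circle, i.e. |z| > 1 for every root.
Degree 3: look for a simple real root z0 first, then factor out (1 - z/z0) and solve the remaining quadratic.
Testing z0 = 2.5: P(2.5) = 1 + (-1.08)(2.5) + (1.232)(2.5)^2 + (-0.384)(2.5)^3
  = 1 + (-2.7) + (7.7) + (-6) = 0.  So z_0 = 2.5 is a root, |z_0| = 2.5.
Divide out the factor (1 - 0.4 z) = (1 - z/z0) (since 1/z0 = 0.4):
  P(z) = (1 - 0.4 z)(1 + (-0.68) z + (0.96) z^2)
  [check: z-coef -0.68 - (0.4) = -1.08; z^2-coef 0.96 - (0.4)(-0.68) = 1.232; z^3-coef -(0.4)(0.96) = -0.384.]
Remaining roots from the quadratic factor 1 + (-0.68) z + (0.96) z^2:
  Set 1 + (-0.68) z + (0.96) z^2 = 0, i.e. a z^2 + b z + c = 0 with a = 0.96, b = -0.68, c = 1.
  Discriminant D = b^2 - 4ac = (-0.68)^2 - 4*(0.96)*1 = 0.4624 - (3.84) = -3.3776.
  D < 0, so the roots are the complex-conjugate pair z = (-b +/- i sqrt(-D)) / (2a) = 0.3542 +/- 0.9572i.
  For a conjugate pair |z|^2 = z * conj(z) = (product of roots) = c/a = 1/(0.96) = 1.041667, so |z| = sqrt(1.041667) = 1.0206 for both roots.
Moduli of all roots: 2.5000, 1.0206, 1.0206.
All moduli strictly greater than 1? Yes.
Verdict: Stationary.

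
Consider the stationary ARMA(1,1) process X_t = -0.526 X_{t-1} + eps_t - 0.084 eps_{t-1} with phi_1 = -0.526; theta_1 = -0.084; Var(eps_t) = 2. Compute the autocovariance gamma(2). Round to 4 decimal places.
\gamma(2) = 0.9264

Multiply the model equation by X_{t-k} and take expectations. With theta_0 = psi_0 = 1 and psi_j the MA(infinity) weights, this gives
  gamma(k) - sum_i phi_i gamma(k-i) = c_k,
  c_k = sigma^2 * sum_{j=k..q} theta_j psi_{j-k}   (c_k = 0 for k > q),
using gamma(-m) = gamma(m).
psi-weights needed (psi_j = theta_j + sum_i phi_i psi_{j-i}):
  psi_1 = theta_1 + phi_1 = -0.084 + (-0.526) = -0.61
Right-hand sides:
  c_0 = sigma^2 (1 + theta_1 psi_1) = 2 * (1 + (-0.084)(-0.61)) = 2 * 1.05124 = 2.10248
  c_1 = sigma^2 theta_1 = 2 * (-0.084) = -0.168
  c_2 = 0
Equations for k = 0 and k = 1 (AR order 1):
  gamma(0) = phi_1 gamma(1) + c_0
  gamma(1) = phi_1 gamma(0) + c_1
Substituting the second into the first: gamma(0) (1 - phi_1^2) = c_0 + phi_1 c_1, so
  gamma(0) = (c_0 + phi_1 c_1) / (1 - phi_1^2) = (2.10248 + (-0.526)(-0.168)) / (1 - (-0.526)^2) = 2.190848 / 0.723324 = 3.028861.
  gamma(1) = phi_1 gamma(0) + c_1 = (-0.526)(3.028861) + (-0.168) = -1.761181.
For k = 2 (> q): gamma(2) = phi_1 gamma(1) = (-0.526)(-1.761181) = 0.926381.
Therefore gamma(2) = 0.9264 (to 4 decimal places).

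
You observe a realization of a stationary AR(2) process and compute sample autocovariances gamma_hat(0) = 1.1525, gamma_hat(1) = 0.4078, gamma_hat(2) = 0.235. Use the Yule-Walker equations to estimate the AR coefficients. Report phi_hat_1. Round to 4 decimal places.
\hat\phi_{1} = 0.3220

The Yule-Walker equations for an AR(p) process read, in matrix form,
  Gamma_p phi = r_p,   with   (Gamma_p)_{ij} = gamma(|i - j|),
                       (r_p)_i = gamma(i),   i,j = 1..p.
Substitute the sample gammas (Toeplitz matrix and right-hand side of size 2):
  Gamma_p = [[1.1525, 0.4078], [0.4078, 1.1525]]
  r_p     = [0.4078, 0.235]
Written out:
  1.1525 phi_1 + 0.4078 phi_2 = 0.4078
  0.4078 phi_1 + 1.1525 phi_2 = 0.235
Solve by Cramer's rule:
  det = gamma(0)^2 - gamma(1)^2 = (1.1525)^2 - (0.4078)^2 = 1.32825625 - 0.16630084 = 1.16195541
  phi_hat_1 = [gamma(1) gamma(0) - gamma(1) gamma(2)] / det = [(0.4078)(1.1525) - (0.4078)(0.235)] / 1.16195541 = 0.3741565 / 1.16195541 = 0.322
  phi_hat_2 = [gamma(0) gamma(2) - gamma(1)^2] / det = [(1.1525)(0.235) - (0.4078)^2] / 1.16195541 = 0.10453666 / 1.16195541 = 0.09
So phi_hat = [0.3220, 0.0900].
Therefore phi_hat_1 = 0.3220.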